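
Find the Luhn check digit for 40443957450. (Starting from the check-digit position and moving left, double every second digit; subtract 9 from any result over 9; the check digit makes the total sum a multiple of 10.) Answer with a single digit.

Partial digits right→left: 0 5 4 7 5 9 3 4 4 0 4
Double every second digit counting from the check-digit position (so the 1st, 3rd, 5th, ... of the partial from the right).
  doubled (with −9 where >9): 0 8 1 6 8 8 → sum 31
  kept as-is: 5 7 9 4 0 → sum 25
Total = 31 + 25 = 56.
Check digit = (10 − (56 mod 10)) mod 10 = 4.

4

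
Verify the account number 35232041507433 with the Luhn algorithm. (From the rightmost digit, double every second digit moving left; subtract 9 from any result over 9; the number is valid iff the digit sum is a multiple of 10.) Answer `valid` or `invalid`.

From the right, keep odd positions and double even positions (subtract 9 from any doubled value over 9):
  doubled (positions 2,4,...): 6 5 1 8 4 4 6 → sum 34
  kept (positions 1,3,...): 3 4 0 1 0 3 5 → sum 16
Total = 50.
50 mod 10 = 0, so the number is valid.

valid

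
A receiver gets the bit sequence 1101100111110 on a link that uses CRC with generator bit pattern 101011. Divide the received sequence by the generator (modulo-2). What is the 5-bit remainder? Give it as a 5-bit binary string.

10000

Modulo-2 division of 1101100111110 by 101011:
  pos 0: 110110 XOR 101011 = 011101
  pos 1: 111010 XOR 101011 = 010001
  pos 2: 100011 XOR 101011 = 001000
  pos 4: 100011 XOR 101011 = 001000
  pos 6: 100011 XOR 101011 = 001000
Remainder = 10000 (nonzero — an error is detected).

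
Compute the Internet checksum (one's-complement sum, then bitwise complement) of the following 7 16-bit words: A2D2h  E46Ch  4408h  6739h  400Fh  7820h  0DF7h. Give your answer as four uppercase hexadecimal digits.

0758

One's-complement addition (fold any carry out of bit 15 back into bit 0):
  0xA2D2 + 0xE46C = 0x1873E → wrap carry → 0x873F
  0x873F + 0x4408 = 0x0CB47
  0xCB47 + 0x6739 = 0x13280 → wrap carry → 0x3281
  0x3281 + 0x400F = 0x07290
  0x7290 + 0x7820 = 0x0EAB0
  0xEAB0 + 0x0DF7 = 0x0F8A7
One's-complement sum = 0xF8A7.
Checksum = ~0xF8A7 & 0xFFFF = 0x0758.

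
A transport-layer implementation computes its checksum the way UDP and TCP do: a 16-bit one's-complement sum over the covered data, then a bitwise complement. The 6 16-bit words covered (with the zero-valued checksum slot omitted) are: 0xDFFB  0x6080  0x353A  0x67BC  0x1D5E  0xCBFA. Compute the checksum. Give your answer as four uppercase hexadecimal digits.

3934

One's-complement addition (fold any carry out of bit 15 back into bit 0):
  0xDFFB + 0x6080 = 0x1407B → wrap carry → 0x407C
  0x407C + 0x353A = 0x075B6
  0x75B6 + 0x67BC = 0x0DD72
  0xDD72 + 0x1D5E = 0x0FAD0
  0xFAD0 + 0xCBFA = 0x1C6CA → wrap carry → 0xC6CB
One's-complement sum = 0xC6CB.
Checksum = ~0xC6CB & 0xFFFF = 0x3934.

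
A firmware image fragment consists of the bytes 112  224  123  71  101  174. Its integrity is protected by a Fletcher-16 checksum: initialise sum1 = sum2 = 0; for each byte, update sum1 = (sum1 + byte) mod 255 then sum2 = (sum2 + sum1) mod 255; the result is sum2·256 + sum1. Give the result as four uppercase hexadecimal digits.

4428

Running sums (mod 255):
  after byte 0 (112): sum1=112, sum2=112
  after byte 1 (224): sum1=81, sum2=193
  after byte 2 (123): sum1=204, sum2=142
  after byte 3 (71): sum1=20, sum2=162
  after byte 4 (101): sum1=121, sum2=28
  after byte 5 (174): sum1=40, sum2=68
Checksum = sum2·256 + sum1 = 68·256 + 40 = 17448 = 0x4428.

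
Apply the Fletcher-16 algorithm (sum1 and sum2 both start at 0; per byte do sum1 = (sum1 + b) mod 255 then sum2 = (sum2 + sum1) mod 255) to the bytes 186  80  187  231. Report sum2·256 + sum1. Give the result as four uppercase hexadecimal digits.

3BAE

Running sums (mod 255):
  after byte 0 (186): sum1=186, sum2=186
  after byte 1 (80): sum1=11, sum2=197
  after byte 2 (187): sum1=198, sum2=140
  after byte 3 (231): sum1=174, sum2=59
Checksum = sum2·256 + sum1 = 59·256 + 174 = 15278 = 0x3BAE.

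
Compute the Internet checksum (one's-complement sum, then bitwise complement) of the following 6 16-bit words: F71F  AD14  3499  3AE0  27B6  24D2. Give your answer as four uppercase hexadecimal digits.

9FC9

One's-complement addition (fold any carry out of bit 15 back into bit 0):
  0xF71F + 0xAD14 = 0x1A433 → wrap carry → 0xA434
  0xA434 + 0x3499 = 0x0D8CD
  0xD8CD + 0x3AE0 = 0x113AD → wrap carry → 0x13AE
  0x13AE + 0x27B6 = 0x03B64
  0x3B64 + 0x24D2 = 0x06036
One's-complement sum = 0x6036.
Checksum = ~0x6036 & 0xFFFF = 0x9FC9.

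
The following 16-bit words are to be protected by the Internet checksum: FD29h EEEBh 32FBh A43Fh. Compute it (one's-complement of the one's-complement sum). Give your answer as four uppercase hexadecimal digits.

One's-complement addition (fold any carry out of bit 15 back into bit 0):
  0xFD29 + 0xEEEB = 0x1EC14 → wrap carry → 0xEC15
  0xEC15 + 0x32FB = 0x11F10 → wrap carry → 0x1F11
  0x1F11 + 0xA43F = 0x0C350
One's-complement sum = 0xC350.
Checksum = ~0xC350 & 0xFFFF = 0x3CAF.

3CAF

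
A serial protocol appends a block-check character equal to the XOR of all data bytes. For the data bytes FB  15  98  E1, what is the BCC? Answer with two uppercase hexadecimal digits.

XOR the bytes together:
  start with 0xFB
  0xFB ⊕ 0x15 = 0xEE
  0xEE ⊕ 0x98 = 0x76
  0x76 ⊕ 0xE1 = 0x97

97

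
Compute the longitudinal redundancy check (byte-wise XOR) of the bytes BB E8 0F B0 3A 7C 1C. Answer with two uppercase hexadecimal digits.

XOR the bytes together:
  start with 0xBB
  0xBB ⊕ 0xE8 = 0x53
  0x53 ⊕ 0x0F = 0x5C
  0x5C ⊕ 0xB0 = 0xEC
  0xEC ⊕ 0x3A = 0xD6
  0xD6 ⊕ 0x7C = 0xAA
  0xAA ⊕ 0x1C = 0xB6

B6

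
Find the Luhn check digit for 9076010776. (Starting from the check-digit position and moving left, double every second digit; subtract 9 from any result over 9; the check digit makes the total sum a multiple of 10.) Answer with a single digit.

4

Partial digits right→left: 6 7 7 0 1 0 6 7 0 9
Double every second digit counting from the check-digit position (so the 1st, 3rd, 5th, ... of the partial from the right).
  doubled (with −9 where >9): 3 5 2 3 0 → sum 13
  kept as-is: 7 0 0 7 9 → sum 23
Total = 13 + 23 = 36.
Check digit = (10 − (36 mod 10)) mod 10 = 4.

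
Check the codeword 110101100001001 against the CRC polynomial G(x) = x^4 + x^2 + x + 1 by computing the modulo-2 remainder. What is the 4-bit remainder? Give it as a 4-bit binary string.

Modulo-2 division of 110101100001001 by 10111:
  pos 0: 11010 XOR 10111 = 01101
  pos 1: 11011 XOR 10111 = 01100
  pos 2: 11001 XOR 10111 = 01110
  pos 3: 11100 XOR 10111 = 01011
  pos 4: 10110 XOR 10111 = 00001
  pos 8: 10010 XOR 10111 = 00101
  pos 10: 10101 XOR 10111 = 00010
Remainder = 0010 (nonzero — an error is detected).

0010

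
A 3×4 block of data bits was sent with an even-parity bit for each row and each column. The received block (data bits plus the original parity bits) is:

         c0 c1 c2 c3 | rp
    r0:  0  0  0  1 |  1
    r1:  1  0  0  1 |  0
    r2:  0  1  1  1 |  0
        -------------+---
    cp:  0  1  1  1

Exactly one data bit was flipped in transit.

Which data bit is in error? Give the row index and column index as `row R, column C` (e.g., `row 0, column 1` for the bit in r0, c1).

Recompute each row's even parity and compare to rp:
  r0: data parity 1, sent rp 1 → ok
  r1: data parity 0, sent rp 0 → ok
  r2: data parity 1, sent rp 0 → mismatch
Recompute each column's even parity and compare to cp:
  c0: data parity 1, sent cp 0 → mismatch
  c1: data parity 1, sent cp 1 → ok
  c2: data parity 1, sent cp 1 → ok
  c3: data parity 1, sent cp 1 → ok
Exactly one row (r2) and one column (c0) fail → the flipped bit is at their intersection.

row 2, column 0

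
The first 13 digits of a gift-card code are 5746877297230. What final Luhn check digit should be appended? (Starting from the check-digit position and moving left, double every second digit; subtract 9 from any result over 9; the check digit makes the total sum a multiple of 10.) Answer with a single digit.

Partial digits right→left: 0 3 2 7 9 2 7 7 8 6 4 7 5
Double every second digit counting from the check-digit position (so the 1st, 3rd, 5th, ... of the partial from the right).
  doubled (with −9 where >9): 0 4 9 5 7 8 1 → sum 34
  kept as-is: 3 7 2 7 6 7 → sum 32
Total = 34 + 32 = 66.
Check digit = (10 − (66 mod 10)) mod 10 = 4.

4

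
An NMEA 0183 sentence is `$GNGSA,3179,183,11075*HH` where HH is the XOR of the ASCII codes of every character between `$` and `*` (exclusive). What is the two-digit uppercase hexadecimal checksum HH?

XOR the ASCII codes of the payload characters:
  'G' = 0x47 → acc = 0x47
  'N' = 0x4E → acc = 0x09
  'G' = 0x47 → acc = 0x4E
  'S' = 0x53 → acc = 0x1D
  'A' = 0x41 → acc = 0x5C
  ',' = 0x2C → acc = 0x70
  '3' = 0x33 → acc = 0x43
  '1' = 0x31 → acc = 0x72
  '7' = 0x37 → acc = 0x45
  '9' = 0x39 → acc = 0x7C
  ',' = 0x2C → acc = 0x50
  '1' = 0x31 → acc = 0x61
  '8' = 0x38 → acc = 0x59
  '3' = 0x33 → acc = 0x6A
  ',' = 0x2C → acc = 0x46
  '1' = 0x31 → acc = 0x77
  '1' = 0x31 → acc = 0x46
  '0' = 0x30 → acc = 0x76
  '7' = 0x37 → acc = 0x41
  '5' = 0x35 → acc = 0x74
Checksum = 0x74.

74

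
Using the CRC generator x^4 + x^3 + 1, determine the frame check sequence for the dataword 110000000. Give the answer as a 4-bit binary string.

Append 4 zeros: 1100000000000. Divide by 11001 (XOR where the leading bit is 1):
  pos 0: 11000 XOR 11001 = 00001
  pos 4: 10000 XOR 11001 = 01001
  pos 5: 10010 XOR 11001 = 01011
  pos 6: 10110 XOR 11001 = 01111
  pos 7: 11110 XOR 11001 = 00111
Remainder (last 4 bits) = 1110. This is the CRC / FCS.

1110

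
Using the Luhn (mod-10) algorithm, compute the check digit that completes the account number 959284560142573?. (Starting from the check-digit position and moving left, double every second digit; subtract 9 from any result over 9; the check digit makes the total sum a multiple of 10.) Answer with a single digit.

2

Partial digits right→left: 3 7 5 2 4 1 0 6 5 4 8 2 9 5 9
Double every second digit counting from the check-digit position (so the 1st, 3rd, 5th, ... of the partial from the right).
  doubled (with −9 where >9): 6 1 8 0 1 7 9 9 → sum 41
  kept as-is: 7 2 1 6 4 2 5 → sum 27
Total = 41 + 27 = 68.
Check digit = (10 − (68 mod 10)) mod 10 = 2.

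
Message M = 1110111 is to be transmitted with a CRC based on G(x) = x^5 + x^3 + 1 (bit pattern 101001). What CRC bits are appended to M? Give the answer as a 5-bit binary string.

Append 5 zeros: 111011100000. Divide by 101001 (XOR where the leading bit is 1):
  pos 0: 111011 XOR 101001 = 010010
  pos 1: 100101 XOR 101001 = 001100
  pos 3: 110000 XOR 101001 = 011001
  pos 4: 110010 XOR 101001 = 011011
  pos 5: 110110 XOR 101001 = 011111
  pos 6: 111110 XOR 101001 = 010111
Remainder (last 5 bits) = 10111. This is the CRC / FCS.

10111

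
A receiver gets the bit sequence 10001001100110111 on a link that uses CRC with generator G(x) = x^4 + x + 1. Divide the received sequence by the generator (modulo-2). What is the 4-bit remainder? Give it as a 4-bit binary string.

0000

Modulo-2 division of 10001001100110111 by 10011:
  pos 0: 10001 XOR 10011 = 00010
  pos 3: 10001 XOR 10011 = 00010
  pos 6: 10100 XOR 10011 = 00111
  pos 8: 11111 XOR 10011 = 01100
  pos 9: 11000 XOR 10011 = 01011
  pos 10: 10111 XOR 10011 = 00100
  pos 12: 10011 XOR 10011 = 00000
Remainder = 0000 (zero — the frame passes the CRC check).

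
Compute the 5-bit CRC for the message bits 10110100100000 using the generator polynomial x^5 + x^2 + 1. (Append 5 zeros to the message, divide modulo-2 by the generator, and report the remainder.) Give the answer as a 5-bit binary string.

Append 5 zeros: 1011010010000000000. Divide by 100101 (XOR where the leading bit is 1):
  pos 0: 101101 XOR 100101 = 001000
  pos 2: 100000 XOR 100101 = 000101
  pos 5: 101100 XOR 100101 = 001001
  pos 7: 100100 XOR 100101 = 000001
  pos 12: 100000 XOR 100101 = 000101
Remainder (last 5 bits) = 01010. This is the CRC / FCS.

01010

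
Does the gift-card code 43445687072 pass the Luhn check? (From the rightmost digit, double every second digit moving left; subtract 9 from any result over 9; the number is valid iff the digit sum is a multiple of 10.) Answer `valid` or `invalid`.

valid

From the right, keep odd positions and double even positions (subtract 9 from any doubled value over 9):
  doubled (positions 2,4,...): 5 5 3 8 6 → sum 27
  kept (positions 1,3,...): 2 0 8 5 4 4 → sum 23
Total = 50.
50 mod 10 = 0, so the number is valid.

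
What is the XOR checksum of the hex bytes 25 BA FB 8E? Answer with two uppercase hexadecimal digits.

XOR the bytes together:
  start with 0x25
  0x25 ⊕ 0xBA = 0x9F
  0x9F ⊕ 0xFB = 0x64
  0x64 ⊕ 0x8E = 0xEA

EA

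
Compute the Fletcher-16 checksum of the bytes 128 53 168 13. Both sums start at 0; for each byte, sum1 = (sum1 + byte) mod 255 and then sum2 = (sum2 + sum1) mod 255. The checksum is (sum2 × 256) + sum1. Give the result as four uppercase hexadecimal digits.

006B

Running sums (mod 255):
  after byte 0 (128): sum1=128, sum2=128
  after byte 1 (53): sum1=181, sum2=54
  after byte 2 (168): sum1=94, sum2=148
  after byte 3 (13): sum1=107, sum2=0
Checksum = sum2·256 + sum1 = 0·256 + 107 = 107 = 0x006B.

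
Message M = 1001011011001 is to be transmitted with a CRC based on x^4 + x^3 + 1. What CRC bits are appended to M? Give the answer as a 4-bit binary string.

Append 4 zeros: 10010110110010000. Divide by 11001 (XOR where the leading bit is 1):
  pos 0: 10010 XOR 11001 = 01011
  pos 1: 10111 XOR 11001 = 01110
  pos 2: 11101 XOR 11001 = 00100
  pos 4: 10001 XOR 11001 = 01000
  pos 5: 10001 XOR 11001 = 01000
  pos 6: 10000 XOR 11001 = 01001
  pos 7: 10010 XOR 11001 = 01011
  pos 8: 10111 XOR 11001 = 01110
  pos 9: 11100 XOR 11001 = 00101
  pos 11: 10100 XOR 11001 = 01101
  pos 12: 11010 XOR 11001 = 00011
Remainder (last 4 bits) = 0011. This is the CRC / FCS.

0011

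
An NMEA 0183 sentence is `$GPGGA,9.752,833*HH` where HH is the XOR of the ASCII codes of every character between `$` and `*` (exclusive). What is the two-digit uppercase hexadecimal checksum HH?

49

XOR the ASCII codes of the payload characters:
  'G' = 0x47 → acc = 0x47
  'P' = 0x50 → acc = 0x17
  'G' = 0x47 → acc = 0x50
  'G' = 0x47 → acc = 0x17
  'A' = 0x41 → acc = 0x56
  ',' = 0x2C → acc = 0x7A
  '9' = 0x39 → acc = 0x43
  '.' = 0x2E → acc = 0x6D
  '7' = 0x37 → acc = 0x5A
  '5' = 0x35 → acc = 0x6F
  '2' = 0x32 → acc = 0x5D
  ',' = 0x2C → acc = 0x71
  '8' = 0x38 → acc = 0x49
  '3' = 0x33 → acc = 0x7A
  '3' = 0x33 → acc = 0x49
Checksum = 0x49.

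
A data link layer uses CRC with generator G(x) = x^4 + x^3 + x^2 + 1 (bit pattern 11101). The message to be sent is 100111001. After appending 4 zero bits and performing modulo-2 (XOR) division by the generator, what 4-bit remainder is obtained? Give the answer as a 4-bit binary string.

Append 4 zeros: 1001110010000. Divide by 11101 (XOR where the leading bit is 1):
  pos 0: 10011 XOR 11101 = 01110
  pos 1: 11101 XOR 11101 = 00000
  pos 8: 10000 XOR 11101 = 01101
Remainder (last 4 bits) = 1101. This is the CRC / FCS.

1101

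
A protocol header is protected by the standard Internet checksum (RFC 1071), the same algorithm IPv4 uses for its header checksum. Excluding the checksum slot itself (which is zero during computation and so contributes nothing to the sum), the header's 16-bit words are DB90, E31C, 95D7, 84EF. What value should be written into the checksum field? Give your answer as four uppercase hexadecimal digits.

One's-complement addition (fold any carry out of bit 15 back into bit 0):
  0xDB90 + 0xE31C = 0x1BEAC → wrap carry → 0xBEAD
  0xBEAD + 0x95D7 = 0x15484 → wrap carry → 0x5485
  0x5485 + 0x84EF = 0x0D974
One's-complement sum = 0xD974.
Checksum = ~0xD974 & 0xFFFF = 0x268B.

268B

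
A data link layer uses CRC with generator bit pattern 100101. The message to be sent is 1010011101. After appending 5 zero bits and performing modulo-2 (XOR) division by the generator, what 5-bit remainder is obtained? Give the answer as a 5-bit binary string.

Append 5 zeros: 101001110100000. Divide by 100101 (XOR where the leading bit is 1):
  pos 0: 101001 XOR 100101 = 001100
  pos 2: 110011 XOR 100101 = 010110
  pos 3: 101100 XOR 100101 = 001001
  pos 5: 100110 XOR 100101 = 000011
  pos 9: 110000 XOR 100101 = 010101
Remainder (last 5 bits) = 10101. This is the CRC / FCS.

10101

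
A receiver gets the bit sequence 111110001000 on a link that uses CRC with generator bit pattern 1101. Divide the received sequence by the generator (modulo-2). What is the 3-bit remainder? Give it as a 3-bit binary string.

000

Modulo-2 division of 111110001000 by 1101:
  pos 0: 1111 XOR 1101 = 0010
  pos 2: 1010 XOR 1101 = 0111
  pos 3: 1110 XOR 1101 = 0011
  pos 5: 1101 XOR 1101 = 0000
Remainder = 000 (zero — the frame passes the CRC check).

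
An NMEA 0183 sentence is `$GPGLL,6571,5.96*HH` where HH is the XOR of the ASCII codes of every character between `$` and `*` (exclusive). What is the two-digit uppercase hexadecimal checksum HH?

XOR the ASCII codes of the payload characters:
  'G' = 0x47 → acc = 0x47
  'P' = 0x50 → acc = 0x17
  'G' = 0x47 → acc = 0x50
  'L' = 0x4C → acc = 0x1C
  'L' = 0x4C → acc = 0x50
  ',' = 0x2C → acc = 0x7C
  '6' = 0x36 → acc = 0x4A
  '5' = 0x35 → acc = 0x7F
  '7' = 0x37 → acc = 0x48
  '1' = 0x31 → acc = 0x79
  ',' = 0x2C → acc = 0x55
  '5' = 0x35 → acc = 0x60
  '.' = 0x2E → acc = 0x4E
  '9' = 0x39 → acc = 0x77
  '6' = 0x36 → acc = 0x41
Checksum = 0x41.

41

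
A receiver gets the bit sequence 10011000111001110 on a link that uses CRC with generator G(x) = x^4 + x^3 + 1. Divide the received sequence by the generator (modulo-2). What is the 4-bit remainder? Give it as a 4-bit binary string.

1111

Modulo-2 division of 10011000111001110 by 11001:
  pos 0: 10011 XOR 11001 = 01010
  pos 1: 10100 XOR 11001 = 01101
  pos 2: 11010 XOR 11001 = 00011
  pos 5: 11011 XOR 11001 = 00010
  pos 8: 10100 XOR 11001 = 01101
  pos 9: 11011 XOR 11001 = 00010
  pos 12: 10110 XOR 11001 = 01111
Remainder = 1111 (nonzero — an error is detected).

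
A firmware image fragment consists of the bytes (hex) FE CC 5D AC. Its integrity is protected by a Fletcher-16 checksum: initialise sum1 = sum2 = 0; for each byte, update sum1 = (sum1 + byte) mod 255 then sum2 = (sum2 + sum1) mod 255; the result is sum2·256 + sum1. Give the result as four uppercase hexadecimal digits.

C9D5

Running sums (mod 255):
  after byte 0 (FE): sum1=254, sum2=254
  after byte 1 (CC): sum1=203, sum2=202
  after byte 2 (5D): sum1=41, sum2=243
  after byte 3 (AC): sum1=213, sum2=201
Checksum = sum2·256 + sum1 = 201·256 + 213 = 51669 = 0xC9D5.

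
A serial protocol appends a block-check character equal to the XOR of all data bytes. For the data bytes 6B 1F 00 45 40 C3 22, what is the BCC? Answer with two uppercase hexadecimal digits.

XOR the bytes together:
  start with 0x6B
  0x6B ⊕ 0x1F = 0x74
  0x74 ⊕ 0x00 = 0x74
  0x74 ⊕ 0x45 = 0x31
  0x31 ⊕ 0x40 = 0x71
  0x71 ⊕ 0xC3 = 0xB2
  0xB2 ⊕ 0x22 = 0x90

90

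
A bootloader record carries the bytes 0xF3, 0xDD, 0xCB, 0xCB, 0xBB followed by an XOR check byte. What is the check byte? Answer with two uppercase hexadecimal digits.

XOR the bytes together:
  start with 0xF3
  0xF3 ⊕ 0xDD = 0x2E
  0x2E ⊕ 0xCB = 0xE5
  0xE5 ⊕ 0xCB = 0x2E
  0x2E ⊕ 0xBB = 0x95

95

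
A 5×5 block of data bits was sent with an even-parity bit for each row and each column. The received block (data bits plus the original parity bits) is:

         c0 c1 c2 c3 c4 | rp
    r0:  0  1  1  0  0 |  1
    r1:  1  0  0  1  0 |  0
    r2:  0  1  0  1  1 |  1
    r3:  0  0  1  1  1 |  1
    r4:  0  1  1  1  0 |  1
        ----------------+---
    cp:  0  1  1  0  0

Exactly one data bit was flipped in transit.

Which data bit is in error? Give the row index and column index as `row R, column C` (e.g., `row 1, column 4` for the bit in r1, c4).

Recompute each row's even parity and compare to rp:
  r0: data parity 0, sent rp 1 → mismatch
  r1: data parity 0, sent rp 0 → ok
  r2: data parity 1, sent rp 1 → ok
  r3: data parity 1, sent rp 1 → ok
  r4: data parity 1, sent rp 1 → ok
Recompute each column's even parity and compare to cp:
  c0: data parity 1, sent cp 0 → mismatch
  c1: data parity 1, sent cp 1 → ok
  c2: data parity 1, sent cp 1 → ok
  c3: data parity 0, sent cp 0 → ok
  c4: data parity 0, sent cp 0 → ok
Exactly one row (r0) and one column (c0) fail → the flipped bit is at their intersection.

row 0, column 0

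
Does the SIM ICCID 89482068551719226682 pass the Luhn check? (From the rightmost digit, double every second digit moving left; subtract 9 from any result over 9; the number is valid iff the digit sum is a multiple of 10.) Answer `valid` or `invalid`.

invalid

From the right, keep odd positions and double even positions (subtract 9 from any doubled value over 9):
  doubled (positions 2,4,...): 7 3 4 2 2 1 3 4 8 7 → sum 41
  kept (positions 1,3,...): 2 6 2 9 7 5 8 0 8 9 → sum 56
Total = 97.
97 mod 10 = 7, so the number is invalid.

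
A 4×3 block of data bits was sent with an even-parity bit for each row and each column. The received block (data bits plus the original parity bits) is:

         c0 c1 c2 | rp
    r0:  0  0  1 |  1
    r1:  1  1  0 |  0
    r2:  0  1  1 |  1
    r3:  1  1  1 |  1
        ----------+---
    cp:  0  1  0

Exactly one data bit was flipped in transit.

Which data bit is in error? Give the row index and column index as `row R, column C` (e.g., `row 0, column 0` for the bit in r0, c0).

row 2, column 2

Recompute each row's even parity and compare to rp:
  r0: data parity 1, sent rp 1 → ok
  r1: data parity 0, sent rp 0 → ok
  r2: data parity 0, sent rp 1 → mismatch
  r3: data parity 1, sent rp 1 → ok
Recompute each column's even parity and compare to cp:
  c0: data parity 0, sent cp 0 → ok
  c1: data parity 1, sent cp 1 → ok
  c2: data parity 1, sent cp 0 → mismatch
Exactly one row (r2) and one column (c2) fail → the flipped bit is at their intersection.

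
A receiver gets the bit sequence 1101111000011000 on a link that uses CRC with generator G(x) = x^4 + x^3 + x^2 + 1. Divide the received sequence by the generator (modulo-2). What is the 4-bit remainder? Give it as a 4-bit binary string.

0000

Modulo-2 division of 1101111000011000 by 11101:
  pos 0: 11011 XOR 11101 = 00110
  pos 2: 11011 XOR 11101 = 00110
  pos 4: 11000 XOR 11101 = 00101
  pos 6: 10100 XOR 11101 = 01001
  pos 7: 10011 XOR 11101 = 01110
  pos 8: 11101 XOR 11101 = 00000
Remainder = 0000 (zero — the frame passes the CRC check).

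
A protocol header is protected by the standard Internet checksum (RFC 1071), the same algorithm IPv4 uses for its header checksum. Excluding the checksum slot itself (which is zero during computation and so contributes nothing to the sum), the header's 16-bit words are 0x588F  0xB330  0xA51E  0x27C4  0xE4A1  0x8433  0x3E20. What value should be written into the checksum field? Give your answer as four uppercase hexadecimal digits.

One's-complement addition (fold any carry out of bit 15 back into bit 0):
  0x588F + 0xB330 = 0x10BBF → wrap carry → 0x0BC0
  0x0BC0 + 0xA51E = 0x0B0DE
  0xB0DE + 0x27C4 = 0x0D8A2
  0xD8A2 + 0xE4A1 = 0x1BD43 → wrap carry → 0xBD44
  0xBD44 + 0x8433 = 0x14177 → wrap carry → 0x4178
  0x4178 + 0x3E20 = 0x07F98
One's-complement sum = 0x7F98.
Checksum = ~0x7F98 & 0xFFFF = 0x8067.

8067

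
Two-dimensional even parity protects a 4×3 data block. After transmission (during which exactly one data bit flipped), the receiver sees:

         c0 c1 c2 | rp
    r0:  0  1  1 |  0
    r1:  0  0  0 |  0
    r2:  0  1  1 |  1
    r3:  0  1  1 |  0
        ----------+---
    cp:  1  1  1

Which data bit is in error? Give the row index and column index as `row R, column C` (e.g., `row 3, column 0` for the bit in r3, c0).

Recompute each row's even parity and compare to rp:
  r0: data parity 0, sent rp 0 → ok
  r1: data parity 0, sent rp 0 → ok
  r2: data parity 0, sent rp 1 → mismatch
  r3: data parity 0, sent rp 0 → ok
Recompute each column's even parity and compare to cp:
  c0: data parity 0, sent cp 1 → mismatch
  c1: data parity 1, sent cp 1 → ok
  c2: data parity 1, sent cp 1 → ok
Exactly one row (r2) and one column (c0) fail → the flipped bit is at their intersection.

row 2, column 0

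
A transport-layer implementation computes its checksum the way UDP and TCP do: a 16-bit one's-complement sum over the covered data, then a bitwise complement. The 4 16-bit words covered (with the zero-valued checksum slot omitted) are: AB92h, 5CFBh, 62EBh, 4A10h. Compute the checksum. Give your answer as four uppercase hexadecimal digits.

One's-complement addition (fold any carry out of bit 15 back into bit 0):
  0xAB92 + 0x5CFB = 0x1088D → wrap carry → 0x088E
  0x088E + 0x62EB = 0x06B79
  0x6B79 + 0x4A10 = 0x0B589
One's-complement sum = 0xB589.
Checksum = ~0xB589 & 0xFFFF = 0x4A76.

4A76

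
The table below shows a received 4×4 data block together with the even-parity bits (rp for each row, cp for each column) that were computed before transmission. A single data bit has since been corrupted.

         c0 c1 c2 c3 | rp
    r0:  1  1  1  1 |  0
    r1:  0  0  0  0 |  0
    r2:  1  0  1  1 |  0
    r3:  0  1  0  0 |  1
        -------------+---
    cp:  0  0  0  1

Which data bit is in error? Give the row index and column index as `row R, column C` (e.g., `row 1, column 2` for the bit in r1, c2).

Recompute each row's even parity and compare to rp:
  r0: data parity 0, sent rp 0 → ok
  r1: data parity 0, sent rp 0 → ok
  r2: data parity 1, sent rp 0 → mismatch
  r3: data parity 1, sent rp 1 → ok
Recompute each column's even parity and compare to cp:
  c0: data parity 0, sent cp 0 → ok
  c1: data parity 0, sent cp 0 → ok
  c2: data parity 0, sent cp 0 → ok
  c3: data parity 0, sent cp 1 → mismatch
Exactly one row (r2) and one column (c3) fail → the flipped bit is at their intersection.

row 2, column 3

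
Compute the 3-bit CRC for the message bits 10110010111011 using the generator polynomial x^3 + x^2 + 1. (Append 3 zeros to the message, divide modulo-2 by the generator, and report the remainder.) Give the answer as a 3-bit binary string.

001

Append 3 zeros: 10110010111011000. Divide by 1101 (XOR where the leading bit is 1):
  pos 0: 1011 XOR 1101 = 0110
  pos 1: 1100 XOR 1101 = 0001
  pos 4: 1010 XOR 1101 = 0111
  pos 5: 1111 XOR 1101 = 0010
  pos 7: 1011 XOR 1101 = 0110
  pos 8: 1100 XOR 1101 = 0001
  pos 11: 1110 XOR 1101 = 0011
  pos 13: 1100 XOR 1101 = 0001
Remainder (last 3 bits) = 001. This is the CRC / FCS.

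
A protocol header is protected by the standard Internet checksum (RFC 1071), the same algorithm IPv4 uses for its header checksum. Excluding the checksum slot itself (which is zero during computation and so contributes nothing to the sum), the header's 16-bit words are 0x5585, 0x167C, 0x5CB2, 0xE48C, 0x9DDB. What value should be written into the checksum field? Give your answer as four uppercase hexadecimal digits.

B4E3

One's-complement addition (fold any carry out of bit 15 back into bit 0):
  0x5585 + 0x167C = 0x06C01
  0x6C01 + 0x5CB2 = 0x0C8B3
  0xC8B3 + 0xE48C = 0x1AD3F → wrap carry → 0xAD40
  0xAD40 + 0x9DDB = 0x14B1B → wrap carry → 0x4B1C
One's-complement sum = 0x4B1C.
Checksum = ~0x4B1C & 0xFFFF = 0xB4E3.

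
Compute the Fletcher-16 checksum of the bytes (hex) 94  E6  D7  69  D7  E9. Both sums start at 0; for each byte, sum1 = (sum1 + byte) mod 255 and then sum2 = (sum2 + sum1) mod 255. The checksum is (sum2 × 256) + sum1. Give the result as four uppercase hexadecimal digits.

Running sums (mod 255):
  after byte 0 (94): sum1=148, sum2=148
  after byte 1 (E6): sum1=123, sum2=16
  after byte 2 (D7): sum1=83, sum2=99
  after byte 3 (69): sum1=188, sum2=32
  after byte 4 (D7): sum1=148, sum2=180
  after byte 5 (E9): sum1=126, sum2=51
Checksum = sum2·256 + sum1 = 51·256 + 126 = 13182 = 0x337E.

337E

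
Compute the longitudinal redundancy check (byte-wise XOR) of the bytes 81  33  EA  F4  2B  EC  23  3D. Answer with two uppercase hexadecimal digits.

75

XOR the bytes together:
  start with 0x81
  0x81 ⊕ 0x33 = 0xB2
  0xB2 ⊕ 0xEA = 0x58
  0x58 ⊕ 0xF4 = 0xAC
  0xAC ⊕ 0x2B = 0x87
  0x87 ⊕ 0xEC = 0x6B
  0x6B ⊕ 0x23 = 0x48
  0x48 ⊕ 0x3D = 0x75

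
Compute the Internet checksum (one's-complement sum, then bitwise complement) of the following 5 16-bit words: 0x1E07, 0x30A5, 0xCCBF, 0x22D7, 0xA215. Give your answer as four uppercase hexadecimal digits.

One's-complement addition (fold any carry out of bit 15 back into bit 0):
  0x1E07 + 0x30A5 = 0x04EAC
  0x4EAC + 0xCCBF = 0x11B6B → wrap carry → 0x1B6C
  0x1B6C + 0x22D7 = 0x03E43
  0x3E43 + 0xA215 = 0x0E058
One's-complement sum = 0xE058.
Checksum = ~0xE058 & 0xFFFF = 0x1FA7.

1FA7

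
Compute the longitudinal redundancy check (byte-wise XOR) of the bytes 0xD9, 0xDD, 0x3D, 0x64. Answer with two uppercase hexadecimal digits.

5D

XOR the bytes together:
  start with 0xD9
  0xD9 ⊕ 0xDD = 0x04
  0x04 ⊕ 0x3D = 0x39
  0x39 ⊕ 0x64 = 0x5D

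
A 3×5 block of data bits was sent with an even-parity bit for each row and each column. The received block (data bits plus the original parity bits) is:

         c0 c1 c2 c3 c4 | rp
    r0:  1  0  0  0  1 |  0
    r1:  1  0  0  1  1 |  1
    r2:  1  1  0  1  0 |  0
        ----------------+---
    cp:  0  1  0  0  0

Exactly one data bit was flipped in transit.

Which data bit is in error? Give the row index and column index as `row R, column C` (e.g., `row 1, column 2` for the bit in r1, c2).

row 2, column 0

Recompute each row's even parity and compare to rp:
  r0: data parity 0, sent rp 0 → ok
  r1: data parity 1, sent rp 1 → ok
  r2: data parity 1, sent rp 0 → mismatch
Recompute each column's even parity and compare to cp:
  c0: data parity 1, sent cp 0 → mismatch
  c1: data parity 1, sent cp 1 → ok
  c2: data parity 0, sent cp 0 → ok
  c3: data parity 0, sent cp 0 → ok
  c4: data parity 0, sent cp 0 → ok
Exactly one row (r2) and one column (c0) fail → the flipped bit is at their intersection.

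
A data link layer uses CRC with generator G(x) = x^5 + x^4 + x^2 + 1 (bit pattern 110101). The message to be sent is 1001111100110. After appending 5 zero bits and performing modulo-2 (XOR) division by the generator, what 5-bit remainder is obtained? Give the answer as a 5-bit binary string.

10010

Append 5 zeros: 100111110011000000. Divide by 110101 (XOR where the leading bit is 1):
  pos 0: 100111 XOR 110101 = 010010
  pos 1: 100101 XOR 110101 = 010000
  pos 2: 100001 XOR 110101 = 010100
  pos 3: 101000 XOR 110101 = 011101
  pos 4: 111010 XOR 110101 = 001111
  pos 6: 111111 XOR 110101 = 001010
  pos 8: 101000 XOR 110101 = 011101
  pos 9: 111010 XOR 110101 = 001111
  pos 11: 111100 XOR 110101 = 001001
Remainder (last 5 bits) = 10010. This is the CRC / FCS.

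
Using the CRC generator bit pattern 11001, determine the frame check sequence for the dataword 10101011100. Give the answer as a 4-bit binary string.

0011

Append 4 zeros: 101010111000000. Divide by 11001 (XOR where the leading bit is 1):
  pos 0: 10101 XOR 11001 = 01100
  pos 1: 11000 XOR 11001 = 00001
  pos 5: 11110 XOR 11001 = 00111
  pos 7: 11100 XOR 11001 = 00101
  pos 9: 10100 XOR 11001 = 01101
  pos 10: 11010 XOR 11001 = 00011
Remainder (last 4 bits) = 0011. This is the CRC / FCS.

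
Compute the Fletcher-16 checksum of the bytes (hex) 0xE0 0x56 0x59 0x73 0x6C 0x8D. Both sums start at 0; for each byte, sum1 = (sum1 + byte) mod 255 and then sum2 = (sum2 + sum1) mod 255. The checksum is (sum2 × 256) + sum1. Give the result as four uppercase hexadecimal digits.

Running sums (mod 255):
  after byte 0 (0xE0): sum1=224, sum2=224
  after byte 1 (0x56): sum1=55, sum2=24
  after byte 2 (0x59): sum1=144, sum2=168
  after byte 3 (0x73): sum1=4, sum2=172
  after byte 4 (0x6C): sum1=112, sum2=29
  after byte 5 (0x8D): sum1=253, sum2=27
Checksum = sum2·256 + sum1 = 27·256 + 253 = 7165 = 0x1BFD.

1BFD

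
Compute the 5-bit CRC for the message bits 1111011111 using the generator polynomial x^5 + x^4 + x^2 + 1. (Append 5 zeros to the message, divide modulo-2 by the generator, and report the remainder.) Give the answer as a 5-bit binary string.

01011

Append 5 zeros: 111101111100000. Divide by 110101 (XOR where the leading bit is 1):
  pos 0: 111101 XOR 110101 = 001000
  pos 2: 100011 XOR 110101 = 010110
  pos 3: 101101 XOR 110101 = 011000
  pos 4: 110001 XOR 110101 = 000100
  pos 7: 100000 XOR 110101 = 010101
  pos 8: 101010 XOR 110101 = 011111
  pos 9: 111110 XOR 110101 = 001011
Remainder (last 5 bits) = 01011. This is the CRC / FCS.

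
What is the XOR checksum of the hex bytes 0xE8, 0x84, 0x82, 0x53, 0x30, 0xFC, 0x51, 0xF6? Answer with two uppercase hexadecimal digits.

XOR the bytes together:
  start with 0xE8
  0xE8 ⊕ 0x84 = 0x6C
  0x6C ⊕ 0x82 = 0xEE
  0xEE ⊕ 0x53 = 0xBD
  0xBD ⊕ 0x30 = 0x8D
  0x8D ⊕ 0xFC = 0x71
  0x71 ⊕ 0x51 = 0x20
  0x20 ⊕ 0xF6 = 0xD6

D6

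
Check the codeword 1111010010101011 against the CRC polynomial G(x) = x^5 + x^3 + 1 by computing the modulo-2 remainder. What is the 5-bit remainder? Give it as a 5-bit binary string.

10010

Modulo-2 division of 1111010010101011 by 101001:
  pos 0: 111101 XOR 101001 = 010100
  pos 1: 101000 XOR 101001 = 000001
  pos 6: 101010 XOR 101001 = 000011
  pos 10: 111011 XOR 101001 = 010010
Remainder = 10010 (nonzero — an error is detected).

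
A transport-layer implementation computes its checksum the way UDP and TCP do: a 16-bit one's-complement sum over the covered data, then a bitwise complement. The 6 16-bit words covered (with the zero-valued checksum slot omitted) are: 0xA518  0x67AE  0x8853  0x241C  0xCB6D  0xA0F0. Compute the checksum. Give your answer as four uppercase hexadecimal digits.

DA6A

One's-complement addition (fold any carry out of bit 15 back into bit 0):
  0xA518 + 0x67AE = 0x10CC6 → wrap carry → 0x0CC7
  0x0CC7 + 0x8853 = 0x0951A
  0x951A + 0x241C = 0x0B936
  0xB936 + 0xCB6D = 0x184A3 → wrap carry → 0x84A4
  0x84A4 + 0xA0F0 = 0x12594 → wrap carry → 0x2595
One's-complement sum = 0x2595.
Checksum = ~0x2595 & 0xFFFF = 0xDA6A.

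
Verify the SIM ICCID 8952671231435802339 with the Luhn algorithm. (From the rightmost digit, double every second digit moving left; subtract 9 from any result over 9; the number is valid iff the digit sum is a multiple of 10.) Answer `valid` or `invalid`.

invalid

From the right, keep odd positions and double even positions (subtract 9 from any doubled value over 9):
  doubled (positions 2,4,...): 6 4 7 6 2 4 5 4 9 → sum 47
  kept (positions 1,3,...): 9 3 0 5 4 3 1 6 5 8 → sum 44
Total = 91.
91 mod 10 = 1, so the number is invalid.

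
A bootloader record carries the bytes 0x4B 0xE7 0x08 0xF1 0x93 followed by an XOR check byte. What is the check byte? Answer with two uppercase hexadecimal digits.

XOR the bytes together:
  start with 0x4B
  0x4B ⊕ 0xE7 = 0xAC
  0xAC ⊕ 0x08 = 0xA4
  0xA4 ⊕ 0xF1 = 0x55
  0x55 ⊕ 0x93 = 0xC6

C6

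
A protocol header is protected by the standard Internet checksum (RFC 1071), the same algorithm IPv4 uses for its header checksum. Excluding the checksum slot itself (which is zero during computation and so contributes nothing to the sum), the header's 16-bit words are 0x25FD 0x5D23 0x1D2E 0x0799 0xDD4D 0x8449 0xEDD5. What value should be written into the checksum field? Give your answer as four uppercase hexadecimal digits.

08AB

One's-complement addition (fold any carry out of bit 15 back into bit 0):
  0x25FD + 0x5D23 = 0x08320
  0x8320 + 0x1D2E = 0x0A04E
  0xA04E + 0x0799 = 0x0A7E7
  0xA7E7 + 0xDD4D = 0x18534 → wrap carry → 0x8535
  0x8535 + 0x8449 = 0x1097E → wrap carry → 0x097F
  0x097F + 0xEDD5 = 0x0F754
One's-complement sum = 0xF754.
Checksum = ~0xF754 & 0xFFFF = 0x08AB.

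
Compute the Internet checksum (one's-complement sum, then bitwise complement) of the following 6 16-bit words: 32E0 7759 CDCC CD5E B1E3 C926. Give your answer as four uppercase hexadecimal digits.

3F90

One's-complement addition (fold any carry out of bit 15 back into bit 0):
  0x32E0 + 0x7759 = 0x0AA39
  0xAA39 + 0xCDCC = 0x17805 → wrap carry → 0x7806
  0x7806 + 0xCD5E = 0x14564 → wrap carry → 0x4565
  0x4565 + 0xB1E3 = 0x0F748
  0xF748 + 0xC926 = 0x1C06E → wrap carry → 0xC06F
One's-complement sum = 0xC06F.
Checksum = ~0xC06F & 0xFFFF = 0x3F90.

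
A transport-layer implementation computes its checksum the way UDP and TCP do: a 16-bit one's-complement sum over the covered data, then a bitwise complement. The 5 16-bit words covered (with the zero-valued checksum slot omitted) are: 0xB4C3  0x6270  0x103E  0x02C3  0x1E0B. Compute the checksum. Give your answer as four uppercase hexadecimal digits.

One's-complement addition (fold any carry out of bit 15 back into bit 0):
  0xB4C3 + 0x6270 = 0x11733 → wrap carry → 0x1734
  0x1734 + 0x103E = 0x02772
  0x2772 + 0x02C3 = 0x02A35
  0x2A35 + 0x1E0B = 0x04840
One's-complement sum = 0x4840.
Checksum = ~0x4840 & 0xFFFF = 0xB7BF.

B7BF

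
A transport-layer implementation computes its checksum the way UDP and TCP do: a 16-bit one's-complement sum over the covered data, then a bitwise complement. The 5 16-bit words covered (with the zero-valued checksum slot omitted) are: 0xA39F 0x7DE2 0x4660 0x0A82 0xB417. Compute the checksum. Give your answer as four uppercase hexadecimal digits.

D983

One's-complement addition (fold any carry out of bit 15 back into bit 0):
  0xA39F + 0x7DE2 = 0x12181 → wrap carry → 0x2182
  0x2182 + 0x4660 = 0x067E2
  0x67E2 + 0x0A82 = 0x07264
  0x7264 + 0xB417 = 0x1267B → wrap carry → 0x267C
One's-complement sum = 0x267C.
Checksum = ~0x267C & 0xFFFF = 0xD983.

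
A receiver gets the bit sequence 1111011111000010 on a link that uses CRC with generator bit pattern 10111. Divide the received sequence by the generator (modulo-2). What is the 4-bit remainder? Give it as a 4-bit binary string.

0000

Modulo-2 division of 1111011111000010 by 10111:
  pos 0: 11110 XOR 10111 = 01001
  pos 1: 10011 XOR 10111 = 00100
  pos 3: 10011 XOR 10111 = 00100
  pos 5: 10011 XOR 10111 = 00100
  pos 7: 10000 XOR 10111 = 00111
  pos 9: 11100 XOR 10111 = 01011
  pos 10: 10111 XOR 10111 = 00000
Remainder = 0000 (zero — the frame passes the CRC check).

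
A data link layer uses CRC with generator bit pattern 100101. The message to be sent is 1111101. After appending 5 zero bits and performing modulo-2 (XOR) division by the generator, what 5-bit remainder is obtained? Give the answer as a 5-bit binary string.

Append 5 zeros: 111110100000. Divide by 100101 (XOR where the leading bit is 1):
  pos 0: 111110 XOR 100101 = 011011
  pos 1: 110111 XOR 100101 = 010010
  pos 2: 100100 XOR 100101 = 000001
Remainder (last 5 bits) = 10000. This is the CRC / FCS.

10000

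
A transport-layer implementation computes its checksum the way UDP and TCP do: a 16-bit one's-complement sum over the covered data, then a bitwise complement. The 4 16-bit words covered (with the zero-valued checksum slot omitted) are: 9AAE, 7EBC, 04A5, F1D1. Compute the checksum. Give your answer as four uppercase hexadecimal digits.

One's-complement addition (fold any carry out of bit 15 back into bit 0):
  0x9AAE + 0x7EBC = 0x1196A → wrap carry → 0x196B
  0x196B + 0x04A5 = 0x01E10
  0x1E10 + 0xF1D1 = 0x10FE1 → wrap carry → 0x0FE2
One's-complement sum = 0x0FE2.
Checksum = ~0x0FE2 & 0xFFFF = 0xF01D.

F01D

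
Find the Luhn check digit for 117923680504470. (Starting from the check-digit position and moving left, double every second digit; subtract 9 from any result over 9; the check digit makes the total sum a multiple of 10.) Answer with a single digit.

Partial digits right→left: 0 7 4 4 0 5 0 8 6 3 2 9 7 1 1
Double every second digit counting from the check-digit position (so the 1st, 3rd, 5th, ... of the partial from the right).
  doubled (with −9 where >9): 0 8 0 0 3 4 5 2 → sum 22
  kept as-is: 7 4 5 8 3 9 1 → sum 37
Total = 22 + 37 = 59.
Check digit = (10 − (59 mod 10)) mod 10 = 1.

1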